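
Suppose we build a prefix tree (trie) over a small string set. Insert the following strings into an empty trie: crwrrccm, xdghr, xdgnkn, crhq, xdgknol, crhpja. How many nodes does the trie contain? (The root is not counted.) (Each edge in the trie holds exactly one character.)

Count nodes per top-level branch (shared prefixes stored once):
  'c'-branch (crhpja, crhq, crwrrccm): 13 nodes
  'x'-branch (xdghr, xdgknol, xdgnkn): 12 nodes
Sum: 25

25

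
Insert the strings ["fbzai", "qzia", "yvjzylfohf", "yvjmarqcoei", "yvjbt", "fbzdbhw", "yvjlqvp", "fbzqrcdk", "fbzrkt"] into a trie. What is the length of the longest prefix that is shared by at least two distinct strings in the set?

3

The deepest shared node is where two words last agree before diverging.
e.g. "fbzai" and "fbzdbhw" share the prefix "fbz" of length 3; no pair shares a longer one.
Longest shared-prefix length: 3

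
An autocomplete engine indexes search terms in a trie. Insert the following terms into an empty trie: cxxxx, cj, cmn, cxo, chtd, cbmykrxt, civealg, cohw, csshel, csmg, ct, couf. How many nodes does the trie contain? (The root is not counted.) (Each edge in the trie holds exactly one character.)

38

Trace insertions, counting only characters that open a new branch:
  "cxxxx" → 5 new (c, x, x, x, x)
  "cj" → prefix "c" already present; 1 new (j)
  "cmn" → prefix "c" already present; 2 new (m, n)
  "cxo" → prefix "cx" already present; 1 new (o)
  "chtd" → prefix "c" already present; 3 new (h, t, d)
  "cbmykrxt" → prefix "c" already present; 7 new (b, m, y, k, r, x, t)
  "civealg" → prefix "c" already present; 6 new (i, v, e, a, l, g)
  "cohw" → prefix "c" already present; 3 new (o, h, w)
  "csshel" → prefix "c" already present; 5 new (s, s, h, e, l)
  "csmg" → prefix "cs" already present; 2 new (m, g)
  "ct" → prefix "c" already present; 1 new (t)
  "couf" → prefix "co" already present; 2 new (u, f)
Total nodes = 5 + 1 + 2 + 1 + 3 + 7 + 6 + 3 + 5 + 2 + 1 + 2 = 38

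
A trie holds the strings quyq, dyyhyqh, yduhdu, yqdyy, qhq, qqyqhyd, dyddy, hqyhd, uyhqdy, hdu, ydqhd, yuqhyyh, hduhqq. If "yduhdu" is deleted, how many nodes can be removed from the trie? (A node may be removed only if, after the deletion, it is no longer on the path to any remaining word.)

4

A node on "yduhdu"'s path can go only if nothing else ends at it or branches off below it.
The suffix "uhdu" (4 nodes) is used only by "yduhdu"; the node for "yd" still has the child "q", so pruning stops there.
Nodes removed: 4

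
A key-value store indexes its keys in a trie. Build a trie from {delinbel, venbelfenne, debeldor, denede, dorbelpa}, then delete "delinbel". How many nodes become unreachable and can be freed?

6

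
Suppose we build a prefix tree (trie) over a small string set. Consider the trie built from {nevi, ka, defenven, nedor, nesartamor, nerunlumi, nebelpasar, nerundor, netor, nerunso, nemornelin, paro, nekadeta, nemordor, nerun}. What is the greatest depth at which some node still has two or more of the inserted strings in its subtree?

5

Look for the deepest trie node that still has at least two words in its subtree.
e.g. "nemordor" and "nemornelin" share the prefix "nemor" of length 5; no pair shares a longer one.
Longest shared-prefix length: 5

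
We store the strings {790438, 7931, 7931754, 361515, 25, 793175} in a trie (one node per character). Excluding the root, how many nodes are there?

19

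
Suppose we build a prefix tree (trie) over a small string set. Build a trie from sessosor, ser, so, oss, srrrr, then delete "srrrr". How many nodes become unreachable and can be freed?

4

Walk "srrrr" from the leaf back toward the root, removing each node that no remaining word uses.
The suffix "rrrr" (4 nodes) is used only by "srrrr"; the node for "s" still has the child "e", so pruning stops there.
Nodes removed: 4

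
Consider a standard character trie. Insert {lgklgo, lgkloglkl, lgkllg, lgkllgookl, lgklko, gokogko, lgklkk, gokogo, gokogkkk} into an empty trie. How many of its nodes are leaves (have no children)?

A leaf is a node with no children — equivalently, the end of a word that is not a proper prefix of any other stored word.
Those words: "gokogkkk", "gokogko", "gokogo", "lgklgo", "lgklkk", "lgklko", "lgkllgookl", "lgkloglkl"
Leaf count: 8

8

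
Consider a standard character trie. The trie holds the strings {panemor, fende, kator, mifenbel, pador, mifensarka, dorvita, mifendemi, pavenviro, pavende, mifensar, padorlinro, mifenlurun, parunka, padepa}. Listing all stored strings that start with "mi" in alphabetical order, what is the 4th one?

Words with prefix "mi", in lexicographic order: "mifenbel", "mifendemi", "mifenlurun", "mifensar", "mifensarka"
The 4th is mifensar.

mifensar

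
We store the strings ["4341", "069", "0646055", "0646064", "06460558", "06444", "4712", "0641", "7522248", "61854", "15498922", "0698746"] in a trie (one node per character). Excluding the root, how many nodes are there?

Trace insertions, counting only characters that open a new branch:
  "4341" → 4 new (4, 3, 4, 1)
  "069" → 3 new (0, 6, 9)
  "0646055" → prefix "06" already present; 5 new (4, 6, 0, 5, 5)
  "0646064" → prefix "06460" already present; 2 new (6, 4)
  "06460558" → prefix "0646055" already present; 1 new (8)
  "06444" → prefix "064" already present; 2 new (4, 4)
  "4712" → prefix "4" already present; 3 new (7, 1, 2)
  "0641" → prefix "064" already present; 1 new (1)
  "7522248" → 7 new (7, 5, 2, 2, 2, 4, 8)
  "61854" → 5 new (6, 1, 8, 5, 4)
  "15498922" → 8 new (1, 5, 4, 9, 8, 9, 2, 2)
  "0698746" → prefix "069" already present; 4 new (8, 7, 4, 6)
Total nodes = 4 + 3 + 5 + 2 + 1 + 2 + 3 + 1 + 7 + 5 + 8 + 4 = 45

45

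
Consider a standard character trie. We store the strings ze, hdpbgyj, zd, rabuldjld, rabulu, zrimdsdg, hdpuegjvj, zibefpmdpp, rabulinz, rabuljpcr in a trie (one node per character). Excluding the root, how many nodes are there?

Trace insertions, counting only characters that open a new branch:
  "ze" → 2 new (z, e)
  "hdpbgyj" → 7 new (h, d, p, b, g, y, j)
  "zd" → prefix "z" already present; 1 new (d)
  "rabuldjld" → 9 new (r, a, b, u, l, d, j, l, d)
  "rabulu" → prefix "rabul" already present; 1 new (u)
  "zrimdsdg" → prefix "z" already present; 7 new (r, i, m, d, s, d, g)
  "hdpuegjvj" → prefix "hdp" already present; 6 new (u, e, g, j, v, j)
  "zibefpmdpp" → prefix "z" already present; 9 new (i, b, e, f, p, m, d, p, p)
  "rabulinz" → prefix "rabul" already present; 3 new (i, n, z)
  "rabuljpcr" → prefix "rabul" already present; 4 new (j, p, c, r)
Total nodes = 2 + 7 + 1 + 9 + 1 + 7 + 6 + 9 + 3 + 4 = 49

49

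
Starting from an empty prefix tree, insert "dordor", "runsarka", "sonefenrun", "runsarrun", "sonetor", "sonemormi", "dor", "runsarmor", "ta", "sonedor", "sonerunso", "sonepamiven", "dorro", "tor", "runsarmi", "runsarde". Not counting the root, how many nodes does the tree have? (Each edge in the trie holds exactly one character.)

62

Trace insertions, counting only characters that open a new branch:
  "dordor" → 6 new (d, o, r, d, o, r)
  "runsarka" → 8 new (r, u, n, s, a, r, k, a)
  "sonefenrun" → 10 new (s, o, n, e, f, e, n, r, u, n)
  "runsarrun" → prefix "runsar" already present; 3 new (r, u, n)
  "sonetor" → prefix "sone" already present; 3 new (t, o, r)
  "sonemormi" → prefix "sone" already present; 5 new (m, o, r, m, i)
  "dor" → prefix "dor" already present; 0 new (none)
  "runsarmor" → prefix "runsar" already present; 3 new (m, o, r)
  "ta" → 2 new (t, a)
  "sonedor" → prefix "sone" already present; 3 new (d, o, r)
  "sonerunso" → prefix "sone" already present; 5 new (r, u, n, s, o)
  "sonepamiven" → prefix "sone" already present; 7 new (p, a, m, i, v, e, n)
  "dorro" → prefix "dor" already present; 2 new (r, o)
  "tor" → prefix "t" already present; 2 new (o, r)
  "runsarmi" → prefix "runsarm" already present; 1 new (i)
  "runsarde" → prefix "runsar" already present; 2 new (d, e)
Total nodes = 6 + 8 + 10 + 3 + 3 + 5 + 0 + 3 + 2 + 3 + 5 + 7 + 2 + 2 + 1 + 2 = 62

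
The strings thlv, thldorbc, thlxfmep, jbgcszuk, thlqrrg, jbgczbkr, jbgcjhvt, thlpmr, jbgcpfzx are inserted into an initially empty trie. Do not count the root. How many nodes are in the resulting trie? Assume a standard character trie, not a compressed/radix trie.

Count nodes per top-level branch (shared prefixes stored once):
  'j'-branch (jbgcjhvt, jbgcpfzx, jbgcszuk, jbgczbkr): 20 nodes
  't'-branch (thldorbc, thlpmr, thlqrrg, thlv, thlxfmep): 21 nodes
Sum: 41

41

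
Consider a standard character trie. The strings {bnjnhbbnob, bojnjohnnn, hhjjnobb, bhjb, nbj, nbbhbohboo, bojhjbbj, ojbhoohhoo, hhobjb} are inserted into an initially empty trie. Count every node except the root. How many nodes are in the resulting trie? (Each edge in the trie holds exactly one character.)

60

Trace insertions, counting only characters that open a new branch:
  "bnjnhbbnob" → 10 new (b, n, j, n, h, b, b, n, o, b)
  "bojnjohnnn" → prefix "b" already present; 9 new (o, j, n, j, o, h, n, n, n)
  "hhjjnobb" → 8 new (h, h, j, j, n, o, b, b)
  "bhjb" → prefix "b" already present; 3 new (h, j, b)
  "nbj" → 3 new (n, b, j)
  "nbbhbohboo" → prefix "nb" already present; 8 new (b, h, b, o, h, b, o, o)
  "bojhjbbj" → prefix "boj" already present; 5 new (h, j, b, b, j)
  "ojbhoohhoo" → 10 new (o, j, b, h, o, o, h, h, o, o)
  "hhobjb" → prefix "hh" already present; 4 new (o, b, j, b)
Total nodes = 10 + 9 + 8 + 3 + 3 + 8 + 5 + 10 + 4 = 60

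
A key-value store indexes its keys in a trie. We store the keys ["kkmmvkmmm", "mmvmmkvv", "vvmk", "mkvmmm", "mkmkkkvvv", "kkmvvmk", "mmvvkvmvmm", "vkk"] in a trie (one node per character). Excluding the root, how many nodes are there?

46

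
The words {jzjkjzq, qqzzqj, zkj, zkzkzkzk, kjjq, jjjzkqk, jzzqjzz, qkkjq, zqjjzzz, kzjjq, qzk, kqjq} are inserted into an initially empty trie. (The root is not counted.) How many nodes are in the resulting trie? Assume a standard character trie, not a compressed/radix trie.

56

For each word, the new-node count is its length minus the longest prefix already in the trie:
  "jzjkjzq" → 7 new (j, z, j, k, j, z, q)
  "qqzzqj" → 6 new (q, q, z, z, q, j)
  "zkj" → 3 new (z, k, j)
  "zkzkzkzk" → prefix "zk" already present; 6 new (z, k, z, k, z, k)
  "kjjq" → 4 new (k, j, j, q)
  "jjjzkqk" → prefix "j" already present; 6 new (j, j, z, k, q, k)
  "jzzqjzz" → prefix "jz" already present; 5 new (z, q, j, z, z)
  "qkkjq" → prefix "q" already present; 4 new (k, k, j, q)
  "zqjjzzz" → prefix "z" already present; 6 new (q, j, j, z, z, z)
  "kzjjq" → prefix "k" already present; 4 new (z, j, j, q)
  "qzk" → prefix "q" already present; 2 new (z, k)
  "kqjq" → prefix "k" already present; 3 new (q, j, q)
Total nodes = 7 + 6 + 3 + 6 + 4 + 6 + 5 + 4 + 6 + 4 + 2 + 3 = 56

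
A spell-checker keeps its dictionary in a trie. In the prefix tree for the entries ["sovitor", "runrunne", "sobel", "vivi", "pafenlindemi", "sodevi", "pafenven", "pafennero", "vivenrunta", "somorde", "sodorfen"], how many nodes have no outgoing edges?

11

Leaves are exactly the stored words that no other stored word extends.
Those words: "pafenlindemi", "pafennero", "pafenven", "runrunne", "sobel", "sodevi", "sodorfen", "somorde", "sovitor", "vivenrunta", "vivi"
Leaf count: 11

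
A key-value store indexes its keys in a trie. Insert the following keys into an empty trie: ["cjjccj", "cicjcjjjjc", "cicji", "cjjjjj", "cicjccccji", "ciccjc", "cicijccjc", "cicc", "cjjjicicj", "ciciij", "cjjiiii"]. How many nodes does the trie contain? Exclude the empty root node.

For each word, the new-node count is its length minus the longest prefix already in the trie:
  "cjjccj" → 6 new (c, j, j, c, c, j)
  "cicjcjjjjc" → prefix "c" already present; 9 new (i, c, j, c, j, j, j, j, c)
  "cicji" → prefix "cicj" already present; 1 new (i)
  "cjjjjj" → prefix "cjj" already present; 3 new (j, j, j)
  "cicjccccji" → prefix "cicjc" already present; 5 new (c, c, c, j, i)
  "ciccjc" → prefix "cic" already present; 3 new (c, j, c)
  "cicijccjc" → prefix "cic" already present; 6 new (i, j, c, c, j, c)
  "cicc" → prefix "cicc" already present; 0 new (none)
  "cjjjicicj" → prefix "cjjj" already present; 5 new (i, c, i, c, j)
  "ciciij" → prefix "cici" already present; 2 new (i, j)
  "cjjiiii" → prefix "cjj" already present; 4 new (i, i, i, i)
Total nodes = 6 + 9 + 1 + 3 + 5 + 3 + 6 + 0 + 5 + 2 + 4 = 44

44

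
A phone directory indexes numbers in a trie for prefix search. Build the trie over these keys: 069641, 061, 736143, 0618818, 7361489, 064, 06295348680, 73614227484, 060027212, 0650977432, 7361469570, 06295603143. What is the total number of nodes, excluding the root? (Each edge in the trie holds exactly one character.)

Insert word by word; a character creates a node only if that edge doesn't already exist:
  "069641" → 6 new (0, 6, 9, 6, 4, 1)
  "061" → prefix "06" already present; 1 new (1)
  "736143" → 6 new (7, 3, 6, 1, 4, 3)
  "0618818" → prefix "061" already present; 4 new (8, 8, 1, 8)
  "7361489" → prefix "73614" already present; 2 new (8, 9)
  "064" → prefix "06" already present; 1 new (4)
  "06295348680" → prefix "06" already present; 9 new (2, 9, 5, 3, 4, 8, 6, 8, 0)
  "73614227484" → prefix "73614" already present; 6 new (2, 2, 7, 4, 8, 4)
  "060027212" → prefix "06" already present; 7 new (0, 0, 2, 7, 2, 1, 2)
  "0650977432" → prefix "06" already present; 8 new (5, 0, 9, 7, 7, 4, 3, 2)
  "7361469570" → prefix "73614" already present; 5 new (6, 9, 5, 7, 0)
  "06295603143" → prefix "06295" already present; 6 new (6, 0, 3, 1, 4, 3)
Total nodes = 6 + 1 + 6 + 4 + 2 + 1 + 9 + 6 + 7 + 8 + 5 + 6 = 61

61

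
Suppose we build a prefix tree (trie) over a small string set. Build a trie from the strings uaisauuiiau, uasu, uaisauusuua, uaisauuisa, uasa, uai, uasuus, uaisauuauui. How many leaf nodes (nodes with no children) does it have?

Leaves are exactly the stored words that no other stored word extends.
Those words: "uaisauuauui", "uaisauuiiau", "uaisauuisa", "uaisauusuua", "uasa", "uasuus"
Leaf count: 6

6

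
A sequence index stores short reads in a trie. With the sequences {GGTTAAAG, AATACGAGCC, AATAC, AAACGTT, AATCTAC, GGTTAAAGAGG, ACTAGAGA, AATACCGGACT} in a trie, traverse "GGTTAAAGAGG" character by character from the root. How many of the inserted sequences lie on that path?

Walk "GGTTAAAGAGG" from the root; an end-of-word marker is hit whenever a stored word is a prefix of "GGTTAAAGAGG".
Prefixes of the query that are stored words: "GGTTAAAG", "GGTTAAAGAGG"
Count: 2

2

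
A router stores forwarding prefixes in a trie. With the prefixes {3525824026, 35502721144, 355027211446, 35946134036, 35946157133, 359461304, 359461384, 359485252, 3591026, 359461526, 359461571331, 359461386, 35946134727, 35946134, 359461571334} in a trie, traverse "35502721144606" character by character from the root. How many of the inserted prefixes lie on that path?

2

Traverse "35502721144606" character by character; count nodes along the way that are marked as word ends.
Prefixes of the query that are stored words: "35502721144", "355027211446"
Count: 2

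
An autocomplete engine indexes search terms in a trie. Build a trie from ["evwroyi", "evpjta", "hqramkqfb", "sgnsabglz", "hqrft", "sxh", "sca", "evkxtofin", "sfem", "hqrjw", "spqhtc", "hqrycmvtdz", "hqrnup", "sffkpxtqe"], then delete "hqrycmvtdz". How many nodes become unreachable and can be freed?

7

Walk "hqrycmvtdz" from the leaf back toward the root, removing each node that no remaining word uses.
The suffix "ycmvtdz" (7 nodes) is used only by "hqrycmvtdz"; the node for "hqr" still has the child "a", so pruning stops there.
Nodes removed: 7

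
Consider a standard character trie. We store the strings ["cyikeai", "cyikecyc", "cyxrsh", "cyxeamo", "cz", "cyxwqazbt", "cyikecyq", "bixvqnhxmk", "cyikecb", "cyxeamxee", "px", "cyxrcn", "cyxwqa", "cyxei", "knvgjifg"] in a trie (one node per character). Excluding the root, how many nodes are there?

For each word, the new-node count is its length minus the longest prefix already in the trie:
  "cyikeai" → 7 new (c, y, i, k, e, a, i)
  "cyikecyc" → prefix "cyike" already present; 3 new (c, y, c)
  "cyxrsh" → prefix "cy" already present; 4 new (x, r, s, h)
  "cyxeamo" → prefix "cyx" already present; 4 new (e, a, m, o)
  "cz" → prefix "c" already present; 1 new (z)
  "cyxwqazbt" → prefix "cyx" already present; 6 new (w, q, a, z, b, t)
  "cyikecyq" → prefix "cyikecy" already present; 1 new (q)
  "bixvqnhxmk" → 10 new (b, i, x, v, q, n, h, x, m, k)
  "cyikecb" → prefix "cyikec" already present; 1 new (b)
  "cyxeamxee" → prefix "cyxeam" already present; 3 new (x, e, e)
  "px" → 2 new (p, x)
  "cyxrcn" → prefix "cyxr" already present; 2 new (c, n)
  "cyxwqa" → prefix "cyxwqa" already present; 0 new (none)
  "cyxei" → prefix "cyxe" already present; 1 new (i)
  "knvgjifg" → 8 new (k, n, v, g, j, i, f, g)
Total nodes = 7 + 3 + 4 + 4 + 1 + 6 + 1 + 10 + 1 + 3 + 2 + 2 + 0 + 1 + 8 = 53

53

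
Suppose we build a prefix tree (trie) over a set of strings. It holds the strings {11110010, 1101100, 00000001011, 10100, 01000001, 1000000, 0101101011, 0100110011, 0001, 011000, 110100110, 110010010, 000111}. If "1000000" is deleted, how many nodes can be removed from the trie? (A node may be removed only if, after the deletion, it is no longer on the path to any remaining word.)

5

Walk "1000000" from the leaf back toward the root, removing each node that no remaining word uses.
The suffix "00000" (5 nodes) is used only by "1000000"; the node for "10" still has the child "1", so pruning stops there.
Nodes removed: 5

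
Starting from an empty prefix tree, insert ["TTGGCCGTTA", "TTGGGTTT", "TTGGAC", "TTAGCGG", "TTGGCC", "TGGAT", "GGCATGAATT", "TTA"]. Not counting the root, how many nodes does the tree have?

35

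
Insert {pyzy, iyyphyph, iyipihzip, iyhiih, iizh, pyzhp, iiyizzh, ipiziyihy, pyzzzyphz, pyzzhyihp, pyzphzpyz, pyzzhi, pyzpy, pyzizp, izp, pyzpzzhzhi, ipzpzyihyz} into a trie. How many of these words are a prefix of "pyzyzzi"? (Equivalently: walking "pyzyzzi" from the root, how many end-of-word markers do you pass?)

1

Walk "pyzyzzi" from the root; an end-of-word marker is hit whenever a stored word is a prefix of "pyzyzzi".
Prefixes of the query that are stored words: "pyzy"
Count: 1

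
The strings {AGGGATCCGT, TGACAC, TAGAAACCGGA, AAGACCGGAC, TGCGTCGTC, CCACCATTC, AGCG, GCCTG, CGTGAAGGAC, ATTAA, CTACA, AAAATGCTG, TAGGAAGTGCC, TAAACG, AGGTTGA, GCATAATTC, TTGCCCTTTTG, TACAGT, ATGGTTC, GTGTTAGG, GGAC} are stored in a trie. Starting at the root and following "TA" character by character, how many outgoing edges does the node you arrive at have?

3

Walk "TA" from the root, arriving at one node.
Distinct next characters after "TA": A, C, G.
That node has 3 child edges.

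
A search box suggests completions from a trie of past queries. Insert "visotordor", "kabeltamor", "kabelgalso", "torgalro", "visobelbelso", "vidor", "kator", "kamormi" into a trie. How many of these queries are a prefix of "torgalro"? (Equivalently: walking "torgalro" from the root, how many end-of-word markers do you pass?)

Check each prefix of "torgalro" against the stored set — each match is an end-marker on the path.
Prefixes of the query that are stored words: "torgalro"
Count: 1

1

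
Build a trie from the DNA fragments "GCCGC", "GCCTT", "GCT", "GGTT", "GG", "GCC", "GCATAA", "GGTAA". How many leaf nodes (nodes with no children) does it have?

Leaves are exactly the stored words that no other stored word extends.
Those words: "GCATAA", "GCCGC", "GCCTT", "GCT", "GGTAA", "GGTT"
Leaf count: 6

6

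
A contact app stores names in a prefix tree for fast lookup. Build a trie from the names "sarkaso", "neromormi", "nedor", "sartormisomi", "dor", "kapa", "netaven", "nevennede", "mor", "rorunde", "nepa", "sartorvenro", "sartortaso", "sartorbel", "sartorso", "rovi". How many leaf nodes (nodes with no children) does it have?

16

Leaves are exactly the stored words that no other stored word extends.
Those words: "dor", "kapa", "mor", "nedor", "nepa", "neromormi", "netaven", "nevennede", "rorunde", "rovi", "sarkaso", "sartorbel", "sartormisomi", "sartorso", "sartortaso", "sartorvenro"
Leaf count: 16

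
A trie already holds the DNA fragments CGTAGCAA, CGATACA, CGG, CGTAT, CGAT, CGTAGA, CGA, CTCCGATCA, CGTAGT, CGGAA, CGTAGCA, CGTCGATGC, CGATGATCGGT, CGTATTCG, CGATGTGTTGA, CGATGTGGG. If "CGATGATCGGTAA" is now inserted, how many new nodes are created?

2

The longest prefix of "CGATGATCGGTAA" already in the trie is "CGATGATCGGT" (length 11).
Each of the 2 remaining characters creates one node.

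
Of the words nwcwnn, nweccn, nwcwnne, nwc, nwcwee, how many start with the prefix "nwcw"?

3

Walk to "nwcw"; the words in its subtree are exactly those with that prefix.
Matches: "nwcwee", "nwcwnn", "nwcwnne"
Count: 3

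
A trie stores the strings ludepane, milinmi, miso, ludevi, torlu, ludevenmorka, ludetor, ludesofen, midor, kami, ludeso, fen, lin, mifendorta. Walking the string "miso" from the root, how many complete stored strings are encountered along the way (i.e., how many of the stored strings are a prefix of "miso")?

1

Walk "miso" from the root; an end-of-word marker is hit whenever a stored word is a prefix of "miso".
Prefixes of the query that are stored words: "miso"
Count: 1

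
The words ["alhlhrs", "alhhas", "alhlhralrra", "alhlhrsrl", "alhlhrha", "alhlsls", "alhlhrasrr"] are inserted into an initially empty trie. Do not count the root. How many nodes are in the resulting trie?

Trie structure (* marks end of a word):
(root)
└─ a
   └─ l
      └─ h
         ├─ h
         │  └─ a
         │     └─ s *
         └─ l
            ├─ h
            │  └─ r
            │     ├─ a
            │     │  ├─ l
            │     │  │  └─ r
            │     │  │     └─ r
            │     │  │        └─ a *
            │     │  └─ s
            │     │     └─ r
            │     │        └─ r *
            │     ├─ h
            │     │  └─ a *
            │     └─ s *
            │        └─ r
            │           └─ l *
            └─ s
               └─ l
                  └─ s *
Counting every labelled node above: 25.

25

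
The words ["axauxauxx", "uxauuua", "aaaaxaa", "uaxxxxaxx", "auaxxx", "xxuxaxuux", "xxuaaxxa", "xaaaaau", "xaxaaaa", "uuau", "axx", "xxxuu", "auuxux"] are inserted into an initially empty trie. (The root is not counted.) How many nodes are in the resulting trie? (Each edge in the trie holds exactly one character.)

71

For each word, the new-node count is its length minus the longest prefix already in the trie:
  "axauxauxx" → 9 new (a, x, a, u, x, a, u, x, x)
  "uxauuua" → 7 new (u, x, a, u, u, u, a)
  "aaaaxaa" → prefix "a" already present; 6 new (a, a, a, x, a, a)
  "uaxxxxaxx" → prefix "u" already present; 8 new (a, x, x, x, x, a, x, x)
  "auaxxx" → prefix "a" already present; 5 new (u, a, x, x, x)
  "xxuxaxuux" → 9 new (x, x, u, x, a, x, u, u, x)
  "xxuaaxxa" → prefix "xxu" already present; 5 new (a, a, x, x, a)
  "xaaaaau" → prefix "x" already present; 6 new (a, a, a, a, a, u)
  "xaxaaaa" → prefix "xa" already present; 5 new (x, a, a, a, a)
  "uuau" → prefix "u" already present; 3 new (u, a, u)
  "axx" → prefix "ax" already present; 1 new (x)
  "xxxuu" → prefix "xx" already present; 3 new (x, u, u)
  "auuxux" → prefix "au" already present; 4 new (u, x, u, x)
Total nodes = 9 + 7 + 6 + 8 + 5 + 9 + 5 + 6 + 5 + 3 + 1 + 3 + 4 = 71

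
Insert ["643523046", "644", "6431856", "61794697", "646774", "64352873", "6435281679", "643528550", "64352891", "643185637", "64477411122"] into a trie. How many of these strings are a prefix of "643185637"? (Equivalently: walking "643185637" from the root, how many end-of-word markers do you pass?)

2

Walk "643185637" from the root; an end-of-word marker is hit whenever a stored word is a prefix of "643185637".
Prefixes of the query that are stored words: "6431856", "643185637"
Count: 2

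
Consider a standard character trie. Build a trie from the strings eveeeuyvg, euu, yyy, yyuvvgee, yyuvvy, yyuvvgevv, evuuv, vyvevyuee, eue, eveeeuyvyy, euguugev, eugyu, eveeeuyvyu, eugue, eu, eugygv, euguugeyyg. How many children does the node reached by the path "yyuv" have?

1

Follow the path "yyuv" to its node, then look at its outgoing edges.
Characters that immediately follow "yyuv" among the stored strings: {v}.
That node has 1 child edge.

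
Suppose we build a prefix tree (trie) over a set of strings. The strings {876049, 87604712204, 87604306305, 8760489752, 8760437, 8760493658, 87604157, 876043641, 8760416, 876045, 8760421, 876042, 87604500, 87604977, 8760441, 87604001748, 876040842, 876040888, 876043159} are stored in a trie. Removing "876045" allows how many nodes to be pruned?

After clearing the end-marker at "876045", prune upward until reaching a node still needed by another word.
Every node on "876045" is still needed (e.g. by "87604500"), so nothing is freed.
Nodes removed: 0

0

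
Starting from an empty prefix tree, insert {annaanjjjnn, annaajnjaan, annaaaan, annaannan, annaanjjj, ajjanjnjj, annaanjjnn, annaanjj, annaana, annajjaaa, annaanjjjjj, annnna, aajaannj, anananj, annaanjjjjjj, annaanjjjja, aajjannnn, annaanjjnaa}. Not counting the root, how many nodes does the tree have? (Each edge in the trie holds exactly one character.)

66

Insert word by word; a character creates a node only if that edge doesn't already exist:
  "annaanjjjnn" → 11 new (a, n, n, a, a, n, j, j, j, n, n)
  "annaajnjaan" → prefix "annaa" already present; 6 new (j, n, j, a, a, n)
  "annaaaan" → prefix "annaa" already present; 3 new (a, a, n)
  "annaannan" → prefix "annaan" already present; 3 new (n, a, n)
  "annaanjjj" → prefix "annaanjjj" already present; 0 new (none)
  "ajjanjnjj" → prefix "a" already present; 8 new (j, j, a, n, j, n, j, j)
  "annaanjjnn" → prefix "annaanjj" already present; 2 new (n, n)
  "annaanjj" → prefix "annaanjj" already present; 0 new (none)
  "annaana" → prefix "annaan" already present; 1 new (a)
  "annajjaaa" → prefix "anna" already present; 5 new (j, j, a, a, a)
  "annaanjjjjj" → prefix "annaanjjj" already present; 2 new (j, j)
  "annnna" → prefix "ann" already present; 3 new (n, n, a)
  "aajaannj" → prefix "a" already present; 7 new (a, j, a, a, n, n, j)
  "anananj" → prefix "an" already present; 5 new (a, n, a, n, j)
  "annaanjjjjjj" → prefix "annaanjjjjj" already present; 1 new (j)
  "annaanjjjja" → prefix "annaanjjjj" already present; 1 new (a)
  "aajjannnn" → prefix "aaj" already present; 6 new (j, a, n, n, n, n)
  "annaanjjnaa" → prefix "annaanjjn" already present; 2 new (a, a)
Total nodes = 11 + 6 + 3 + 3 + 0 + 8 + 2 + 0 + 1 + 5 + 2 + 3 + 7 + 5 + 1 + 1 + 6 + 2 = 66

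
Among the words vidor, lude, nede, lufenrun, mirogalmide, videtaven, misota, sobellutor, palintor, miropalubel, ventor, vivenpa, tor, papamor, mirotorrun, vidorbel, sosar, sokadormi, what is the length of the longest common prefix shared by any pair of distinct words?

The deepest shared node is where two words last agree before diverging.
e.g. "vidor" and "vidorbel" share the prefix "vidor" of length 5; no pair shares a longer one.
Longest shared-prefix length: 5

5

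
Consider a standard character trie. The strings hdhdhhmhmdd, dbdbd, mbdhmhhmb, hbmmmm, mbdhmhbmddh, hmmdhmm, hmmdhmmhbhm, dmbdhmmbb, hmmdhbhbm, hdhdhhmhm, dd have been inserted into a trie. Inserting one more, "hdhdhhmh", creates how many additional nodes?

0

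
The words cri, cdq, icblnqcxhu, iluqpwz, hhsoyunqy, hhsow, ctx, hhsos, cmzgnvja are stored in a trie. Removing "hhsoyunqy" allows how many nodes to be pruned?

After clearing the end-marker at "hhsoyunqy", prune upward until reaching a node still needed by another word.
The suffix "yunqy" (5 nodes) is used only by "hhsoyunqy"; the node for "hhso" still has the child "w", so pruning stops there.
Nodes removed: 5

5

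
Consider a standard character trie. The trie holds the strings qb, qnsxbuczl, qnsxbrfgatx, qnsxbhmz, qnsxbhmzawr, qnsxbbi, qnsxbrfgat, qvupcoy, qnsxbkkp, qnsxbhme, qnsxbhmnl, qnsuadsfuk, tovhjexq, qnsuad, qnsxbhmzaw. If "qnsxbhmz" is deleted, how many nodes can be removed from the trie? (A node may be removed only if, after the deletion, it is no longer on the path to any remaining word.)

0

After clearing the end-marker at "qnsxbhmz", prune upward until reaching a node still needed by another word.
Every node on "qnsxbhmz" is still needed (e.g. by "qnsxbhmzawr"), so nothing is freed.
Nodes removed: 0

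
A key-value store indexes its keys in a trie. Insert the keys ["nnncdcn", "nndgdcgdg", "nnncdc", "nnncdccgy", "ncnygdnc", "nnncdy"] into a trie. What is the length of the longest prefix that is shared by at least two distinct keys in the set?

Equivalently: take the maximum, over all pairs, of their longest common prefix length.
"nnncdc" and "nnncdccgy" agree on "nnncdc" (6 characters) before diverging; nothing deeper is shared.
Longest shared-prefix length: 6

6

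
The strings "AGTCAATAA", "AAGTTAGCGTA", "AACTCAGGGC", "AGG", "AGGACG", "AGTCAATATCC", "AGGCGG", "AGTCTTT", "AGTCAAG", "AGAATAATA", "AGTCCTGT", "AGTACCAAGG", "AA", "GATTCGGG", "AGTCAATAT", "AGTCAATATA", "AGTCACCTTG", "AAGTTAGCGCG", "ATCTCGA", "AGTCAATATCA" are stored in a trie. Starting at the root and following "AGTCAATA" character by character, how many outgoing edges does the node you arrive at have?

Walk "AGTCAATA" from the root, arriving at one node.
Characters that immediately follow "AGTCAATA" among the stored strings: {A, T}.
That node has 2 child edges.

2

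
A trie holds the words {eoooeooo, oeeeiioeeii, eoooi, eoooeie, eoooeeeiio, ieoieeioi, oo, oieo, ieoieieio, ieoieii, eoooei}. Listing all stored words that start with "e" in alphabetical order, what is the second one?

eoooei

DFS of the "e" subtree visits, in order: "eoooeeeiio", "eoooei", "eoooeie", "eoooeooo", "eoooi"
Position 2: eoooei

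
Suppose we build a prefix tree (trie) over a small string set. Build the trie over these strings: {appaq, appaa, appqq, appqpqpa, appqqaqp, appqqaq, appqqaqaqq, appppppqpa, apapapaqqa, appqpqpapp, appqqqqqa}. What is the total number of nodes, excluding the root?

39

Trie structure (* marks end of a word):
(root)
└─ a
   └─ p
      ├─ a
      │  └─ p
      │     └─ a
      │        └─ p
      │           └─ a
      │              └─ q
      │                 └─ q
      │                    └─ a *
      └─ p
         ├─ a
         │  ├─ a *
         │  └─ q *
         ├─ p
         │  └─ p
         │     └─ p
         │        └─ p
         │           └─ q
         │              └─ p
         │                 └─ a *
         └─ q
            ├─ p
            │  └─ q
            │     └─ p
            │        └─ a *
            │           └─ p
            │              └─ p *
            └─ q *
               ├─ a
               │  └─ q *
               │     ├─ a
               │     │  └─ q
               │     │     └─ q *
               │     └─ p *
               └─ q
                  └─ q
                     └─ q
                        └─ a *
Counting every labelled node above: 39.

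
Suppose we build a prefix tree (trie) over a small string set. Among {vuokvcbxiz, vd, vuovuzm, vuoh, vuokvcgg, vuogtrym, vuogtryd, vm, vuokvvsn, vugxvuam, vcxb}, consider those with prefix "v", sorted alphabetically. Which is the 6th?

vuogtrym

DFS of the "v" subtree visits, in order: "vcxb", "vd", "vm", "vugxvuam", "vuogtryd", "vuogtrym", "vuoh", "vuokvcbxiz", "vuokvcgg", "vuokvvsn", "vuovuzm"
The 6th is vuogtrym.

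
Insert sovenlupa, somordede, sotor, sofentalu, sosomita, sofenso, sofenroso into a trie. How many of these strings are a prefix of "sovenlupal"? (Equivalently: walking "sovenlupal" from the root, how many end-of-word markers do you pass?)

Traverse "sovenlupal" character by character; count nodes along the way that are marked as word ends.
Prefixes of the query that are stored words: "sovenlupa"
Count: 1

1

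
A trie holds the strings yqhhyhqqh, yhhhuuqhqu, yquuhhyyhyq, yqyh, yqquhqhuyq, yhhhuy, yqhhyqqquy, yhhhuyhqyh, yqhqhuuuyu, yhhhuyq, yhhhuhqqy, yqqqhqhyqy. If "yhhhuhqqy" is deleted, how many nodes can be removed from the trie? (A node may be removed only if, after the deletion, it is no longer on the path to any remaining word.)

After clearing the end-marker at "yhhhuhqqy", prune upward until reaching a node still needed by another word.
The suffix "hqqy" (4 nodes) is used only by "yhhhuhqqy"; the node for "yhhhu" still has the child "u", so pruning stops there.
Nodes removed: 4

4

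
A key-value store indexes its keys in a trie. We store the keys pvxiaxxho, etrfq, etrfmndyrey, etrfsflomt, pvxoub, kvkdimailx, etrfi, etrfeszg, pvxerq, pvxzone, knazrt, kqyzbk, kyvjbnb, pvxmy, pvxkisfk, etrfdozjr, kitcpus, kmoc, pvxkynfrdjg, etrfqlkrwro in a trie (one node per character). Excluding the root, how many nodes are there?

For each word, the new-node count is its length minus the longest prefix already in the trie:
  "pvxiaxxho" → 9 new (p, v, x, i, a, x, x, h, o)
  "etrfq" → 5 new (e, t, r, f, q)
  "etrfmndyrey" → prefix "etrf" already present; 7 new (m, n, d, y, r, e, y)
  "etrfsflomt" → prefix "etrf" already present; 6 new (s, f, l, o, m, t)
  "pvxoub" → prefix "pvx" already present; 3 new (o, u, b)
  "kvkdimailx" → 10 new (k, v, k, d, i, m, a, i, l, x)
  "etrfi" → prefix "etrf" already present; 1 new (i)
  "etrfeszg" → prefix "etrf" already present; 4 new (e, s, z, g)
  "pvxerq" → prefix "pvx" already present; 3 new (e, r, q)
  "pvxzone" → prefix "pvx" already present; 4 new (z, o, n, e)
  "knazrt" → prefix "k" already present; 5 new (n, a, z, r, t)
  "kqyzbk" → prefix "k" already present; 5 new (q, y, z, b, k)
  "kyvjbnb" → prefix "k" already present; 6 new (y, v, j, b, n, b)
  "pvxmy" → prefix "pvx" already present; 2 new (m, y)
  "pvxkisfk" → prefix "pvx" already present; 5 new (k, i, s, f, k)
  "etrfdozjr" → prefix "etrf" already present; 5 new (d, o, z, j, r)
  "kitcpus" → prefix "k" already present; 6 new (i, t, c, p, u, s)
  "kmoc" → prefix "k" already present; 3 new (m, o, c)
  "pvxkynfrdjg" → prefix "pvxk" already present; 7 new (y, n, f, r, d, j, g)
  "etrfqlkrwro" → prefix "etrfq" already present; 6 new (l, k, r, w, r, o)
Total nodes = 9 + 5 + 7 + 6 + 3 + 10 + 1 + 4 + 3 + 4 + 5 + 5 + 6 + 2 + 5 + 5 + 6 + 3 + 7 + 6 = 102

102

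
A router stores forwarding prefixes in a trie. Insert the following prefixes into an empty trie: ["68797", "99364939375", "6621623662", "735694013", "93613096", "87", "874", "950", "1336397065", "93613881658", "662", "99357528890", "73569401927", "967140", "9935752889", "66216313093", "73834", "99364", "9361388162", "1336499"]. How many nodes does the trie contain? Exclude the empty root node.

Trace insertions, counting only characters that open a new branch:
  "68797" → 5 new (6, 8, 7, 9, 7)
  "99364939375" → 11 new (9, 9, 3, 6, 4, 9, 3, 9, 3, 7, 5)
  "6621623662" → prefix "6" already present; 9 new (6, 2, 1, 6, 2, 3, 6, 6, 2)
  "735694013" → 9 new (7, 3, 5, 6, 9, 4, 0, 1, 3)
  "93613096" → prefix "9" already present; 7 new (3, 6, 1, 3, 0, 9, 6)
  "87" → 2 new (8, 7)
  "874" → prefix "87" already present; 1 new (4)
  "950" → prefix "9" already present; 2 new (5, 0)
  "1336397065" → 10 new (1, 3, 3, 6, 3, 9, 7, 0, 6, 5)
  "93613881658" → prefix "93613" already present; 6 new (8, 8, 1, 6, 5, 8)
  "662" → prefix "662" already present; 0 new (none)
  "99357528890" → prefix "993" already present; 8 new (5, 7, 5, 2, 8, 8, 9, 0)
  "73569401927" → prefix "73569401" already present; 3 new (9, 2, 7)
  "967140" → prefix "9" already present; 5 new (6, 7, 1, 4, 0)
  "9935752889" → prefix "9935752889" already present; 0 new (none)
  "66216313093" → prefix "66216" already present; 6 new (3, 1, 3, 0, 9, 3)
  "73834" → prefix "73" already present; 3 new (8, 3, 4)
  "99364" → prefix "99364" already present; 0 new (none)
  "9361388162" → prefix "936138816" already present; 1 new (2)
  "1336499" → prefix "1336" already present; 3 new (4, 9, 9)
Total nodes = 5 + 11 + 9 + 9 + 7 + 2 + 1 + 2 + 10 + 6 + 0 + 8 + 3 + 5 + 0 + 6 + 3 + 0 + 1 + 3 = 91

91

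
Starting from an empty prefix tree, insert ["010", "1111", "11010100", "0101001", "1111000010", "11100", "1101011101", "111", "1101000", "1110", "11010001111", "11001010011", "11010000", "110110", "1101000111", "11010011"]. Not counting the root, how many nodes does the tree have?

48

Insert word by word; a character creates a node only if that edge doesn't already exist:
  "010" → 3 new (0, 1, 0)
  "1111" → 4 new (1, 1, 1, 1)
  "11010100" → prefix "11" already present; 6 new (0, 1, 0, 1, 0, 0)
  "0101001" → prefix "010" already present; 4 new (1, 0, 0, 1)
  "1111000010" → prefix "1111" already present; 6 new (0, 0, 0, 0, 1, 0)
  "11100" → prefix "111" already present; 2 new (0, 0)
  "1101011101" → prefix "110101" already present; 4 new (1, 1, 0, 1)
  "111" → prefix "111" already present; 0 new (none)
  "1101000" → prefix "11010" already present; 2 new (0, 0)
  "1110" → prefix "1110" already present; 0 new (none)
  "11010001111" → prefix "1101000" already present; 4 new (1, 1, 1, 1)
  "11001010011" → prefix "110" already present; 8 new (0, 1, 0, 1, 0, 0, 1, 1)
  "11010000" → prefix "1101000" already present; 1 new (0)
  "110110" → prefix "1101" already present; 2 new (1, 0)
  "1101000111" → prefix "1101000111" already present; 0 new (none)
  "11010011" → prefix "110100" already present; 2 new (1, 1)
Total nodes = 3 + 4 + 6 + 4 + 6 + 2 + 4 + 0 + 2 + 0 + 4 + 8 + 1 + 2 + 0 + 2 = 48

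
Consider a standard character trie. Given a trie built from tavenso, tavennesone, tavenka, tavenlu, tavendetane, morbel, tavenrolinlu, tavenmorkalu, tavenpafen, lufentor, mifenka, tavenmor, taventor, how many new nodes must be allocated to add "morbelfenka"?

5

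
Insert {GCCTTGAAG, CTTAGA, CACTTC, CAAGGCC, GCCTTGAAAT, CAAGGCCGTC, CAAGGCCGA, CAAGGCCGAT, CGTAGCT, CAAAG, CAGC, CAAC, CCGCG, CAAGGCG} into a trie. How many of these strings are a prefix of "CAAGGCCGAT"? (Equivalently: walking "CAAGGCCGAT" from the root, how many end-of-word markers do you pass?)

Check each prefix of "CAAGGCCGAT" against the stored set — each match is an end-marker on the path.
Prefixes of the query that are stored words: "CAAGGCC", "CAAGGCCGA", "CAAGGCCGAT"
Count: 3

3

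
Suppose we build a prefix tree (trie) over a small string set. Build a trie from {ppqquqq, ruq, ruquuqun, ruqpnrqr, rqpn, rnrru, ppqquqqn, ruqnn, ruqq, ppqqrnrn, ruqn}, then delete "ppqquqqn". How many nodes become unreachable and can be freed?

After clearing the end-marker at "ppqquqqn", prune upward until reaching a node still needed by another word.
The suffix "n" (1 node) is used only by "ppqquqqn"; "ppqquqq" is itself a stored word, so pruning stops there.
Nodes removed: 1

1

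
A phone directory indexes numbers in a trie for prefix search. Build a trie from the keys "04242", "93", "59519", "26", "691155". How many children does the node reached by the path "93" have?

0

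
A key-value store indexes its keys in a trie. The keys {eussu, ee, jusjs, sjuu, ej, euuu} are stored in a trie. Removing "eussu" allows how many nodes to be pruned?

After clearing the end-marker at "eussu", prune upward until reaching a node still needed by another word.
The suffix "ssu" (3 nodes) is used only by "eussu"; the node for "eu" still has the child "u", so pruning stops there.
Nodes removed: 3

3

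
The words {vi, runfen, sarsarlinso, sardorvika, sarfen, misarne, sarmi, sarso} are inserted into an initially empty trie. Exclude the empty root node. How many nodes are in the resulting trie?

Insert word by word; a character creates a node only if that edge doesn't already exist:
  "vi" → 2 new (v, i)
  "runfen" → 6 new (r, u, n, f, e, n)
  "sarsarlinso" → 11 new (s, a, r, s, a, r, l, i, n, s, o)
  "sardorvika" → prefix "sar" already present; 7 new (d, o, r, v, i, k, a)
  "sarfen" → prefix "sar" already present; 3 new (f, e, n)
  "misarne" → 7 new (m, i, s, a, r, n, e)
  "sarmi" → prefix "sar" already present; 2 new (m, i)
  "sarso" → prefix "sars" already present; 1 new (o)
Total nodes = 2 + 6 + 11 + 7 + 3 + 7 + 2 + 1 = 39

39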